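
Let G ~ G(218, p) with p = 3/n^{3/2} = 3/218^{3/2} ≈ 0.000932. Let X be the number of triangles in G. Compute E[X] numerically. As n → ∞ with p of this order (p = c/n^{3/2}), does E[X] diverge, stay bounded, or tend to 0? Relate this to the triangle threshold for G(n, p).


Number of potential triangles: C(218, 3) = 1703016.
Each occurs with probability p³ ≈ (0.000932)³ ≈ 8.09673e-10.
By linearity: E[X] = C(218, 3)·p³ ≈ 1703016 · 8.09673e-10 ≈ 0.001.
Since α = 3/2 > 1, p = c/n^{3/2} = o(1/n) is below the triangle threshold p ~ 1/n. Asymptotically E[X] ~ (c³/6)·n^{3(1−α)} = (3³/6)·n^{-1.5} → 0, so by Markov's inequality G has no triangles w.h.p.

E[X] ≈ 0.001; in regime p = Θ(1/n^{3/2}) E[X] tends to 0 (below the triangle threshold p ~ 1/n).


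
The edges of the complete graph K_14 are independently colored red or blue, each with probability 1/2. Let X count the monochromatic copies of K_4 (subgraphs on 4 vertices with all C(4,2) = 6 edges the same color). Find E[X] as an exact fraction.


Let X = Σ_S X_S over the C(14, 4) = 1001 subsets S of size 4, where X_S = 1 if the K_4 on S is monochromatic.
For a fixed S, the K_4 on S has C(4, 2) = 6 edges. P[all 6 edges red] = (1/2)^6, and likewise for blue, so P[monochromatic] = 2·(1/2)^6 = 2^{1 − 6} = 1/32.
Summing: E[X] = C(14, 4) · 2^{1 − 6} = 1001 · 1/32 = 1001/32.
Numerically: E[X] ≈ 31.281.

E[X] = C(14,4)·2^(1−C(4,2)) = 1001/32 ≈ 31.281.


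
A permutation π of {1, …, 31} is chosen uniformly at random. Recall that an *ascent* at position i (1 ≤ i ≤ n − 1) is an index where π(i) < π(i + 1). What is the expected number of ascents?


Write X = Σ X_I over i = 1, …, 30, with X_I the indicator of one ascent.
There are 30 indicators.
For each fixed i, the pair (π(i), π(i+1)) is a uniformly random ordered pair of distinct values from {1, …, 31}; by symmetry P[π(i) < π(i+1)] = 1/2.
By linearity: E[X] = 30 · (1/2) = (31 − 1) · (1/2) = 15 ≈ 15.0000.

E[X] = 15 = 15.0000.


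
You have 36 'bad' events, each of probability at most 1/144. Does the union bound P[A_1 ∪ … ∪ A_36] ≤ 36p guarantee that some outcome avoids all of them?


Union bound: P[∪_{i=1}^{36} A_i] ≤ Σ_i P[A_i] ≤ 36·p = 36·(1/144) = 1/4.
Numerically: 1/4 ≈ 0.2500000.
Is 1/4 < 1? YES.
Since P[∪ A_i] ≤ 1/4 < 1, the complement has P[∩ A_i^c] ≥ 1 − 1/4 = 3/4 > 0, so some outcome avoids every A_i.

36·p = 1/4 ≈ 0.2500000; existence CERTIFIED by the union bound.


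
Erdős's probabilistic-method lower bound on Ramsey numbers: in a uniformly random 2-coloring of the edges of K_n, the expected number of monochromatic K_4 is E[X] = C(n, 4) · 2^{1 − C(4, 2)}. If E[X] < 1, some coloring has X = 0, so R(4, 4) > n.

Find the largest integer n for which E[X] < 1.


We need C(n, 4) · 2^{1 − 6} < 1, i.e. C(n, 4) < 2^{6 − 1} = 32.
Check values of n near the boundary:
  n = 4: C(4, 4) = 1; 1 < 32? YES
  n = 5: C(5, 4) = 5; 5 < 32? YES
  n = 6: C(6, 4) = 15; 15 < 32? YES
  n = 7: C(7, 4) = 35; 35 < 32? NO
  n = 8: C(8, 4) = 70; 70 < 32? NO
The largest n with C(n, 4) < 32 is n = 6 (where E[X] = 15/32 ≈ 0.469). Hence R(4, 4) > 6, i.e. R(4, 4) ≥ 7.

Largest n = 6; hence R(4, 4) > 6.


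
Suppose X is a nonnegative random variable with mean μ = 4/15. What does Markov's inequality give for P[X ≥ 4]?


μ = E[X] = 4/15, a = 4.
Markov: P[X ≥ 4] ≤ μ/a = (4/15)/4 = 1/15.
Numerically: ≈ 0.067.
(Since a = 4 > μ = 0.267, the bound 1/15 is < 1 and informative.)

P[X ≥ 4] ≤ 1/15 ≈ 0.067.


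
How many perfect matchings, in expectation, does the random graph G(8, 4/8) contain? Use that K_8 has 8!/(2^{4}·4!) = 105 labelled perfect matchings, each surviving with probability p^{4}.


K_8 has 8!/(2^{4}·4!) = 105 labelled perfect matchings.
For each such perfect matching H, let X_H = 1 if all 4 edges of H are present in G. Then P[X_H = 1] = p^{4} = (1/2)^{4} = 1/16.
By linearity: E[X] = Σ_H E[X_H] = 105 · p^{4} = 105 · 1/16 = 105/16.
Numerically: E[X] ≈ 6.5625.

E[X] = 105 · (1/2)^{4} = 105/16 ≈ 6.5625.


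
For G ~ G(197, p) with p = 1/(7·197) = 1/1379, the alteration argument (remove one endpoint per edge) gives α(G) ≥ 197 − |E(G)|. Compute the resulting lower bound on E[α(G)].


E[|E(G)|] = C(197, 2)·p = 19306 · (1/1379) = 14.
E[α(G)] ≥ n − E[|E(G)|] = 197 − 14 = 183.
Numerically: ≈ 183.000000.
(This is only a lower bound; the true E[α(G)] may be larger.)

E[α(G)] ≥ 183 ≈ 183.000000.


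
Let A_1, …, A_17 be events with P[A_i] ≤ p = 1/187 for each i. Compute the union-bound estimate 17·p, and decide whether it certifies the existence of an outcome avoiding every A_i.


Union bound: P[∪_{i=1}^{17} A_i] ≤ Σ_i P[A_i] ≤ 17·p = 17·(1/187) = 1/11.
Numerically: 1/11 ≈ 0.090909.
Is 1/11 < 1? YES.
Since P[∪ A_i] ≤ 1/11 < 1, the complement has P[∩ A_i^c] ≥ 1 − 1/11 = 10/11 > 0, so some outcome avoids every A_i.

17·p = 1/11 ≈ 0.090909; existence CERTIFIED by the union bound.


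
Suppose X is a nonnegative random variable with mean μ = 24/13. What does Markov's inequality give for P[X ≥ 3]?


μ = E[X] = 24/13, a = 3.
Markov: P[X ≥ 3] ≤ μ/a = (24/13)/3 = 8/13.
Numerically: ≈ 0.6154.
(Since a = 3 > μ = 1.8462, the bound 8/13 is < 1 and informative.)

P[X ≥ 3] ≤ 8/13 ≈ 0.6154.


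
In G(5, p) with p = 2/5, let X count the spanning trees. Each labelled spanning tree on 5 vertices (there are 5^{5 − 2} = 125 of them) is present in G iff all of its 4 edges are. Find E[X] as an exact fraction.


K_5 has 5^{5 − 2} = 125 labelled spanning trees.
For each such spanning tree H, let X_H = 1 if all 4 edges of H are present in G. Then P[X_H = 1] = p^{4} = (2/5)^{4} = 16/625.
By linearity of expectation: E[X] = Σ_H E[X_H] = 125 · p^{4} = 125 · 16/625 = 16/5.
Numerically: E[X] ≈ 3.2.

E[X] = 125 · (2/5)^{4} = 16/5 ≈ 3.2.


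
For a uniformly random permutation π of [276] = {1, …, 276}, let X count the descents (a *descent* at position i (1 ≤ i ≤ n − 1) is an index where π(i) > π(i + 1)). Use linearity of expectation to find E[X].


Write X = Σ X_I over i = 1, …, 275, with X_I the indicator of one descent.
There are 275 indicators.
For each fixed i, the pair (π(i), π(i+1)) is a uniformly random ordered pair of distinct values from {1, …, 276}; by symmetry P[π(i) > π(i+1)] = 1/2.
By linearity: E[X] = 275 · (1/2) = (276 − 1) · (1/2) = 275/2 ≈ 137.500000.

E[X] = 275/2 = 137.500000.


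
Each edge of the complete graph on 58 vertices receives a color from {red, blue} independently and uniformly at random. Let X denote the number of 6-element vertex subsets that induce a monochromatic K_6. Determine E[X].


Let X = Σ_S X_S over the C(58, 6) = 40475358 subsets S of size 6, where X_S = 1 if the K_6 on S is monochromatic.
For a fixed S, the K_6 on S has C(6, 2) = 15 edges. P[all 15 edges red] = (1/2)^15, and likewise for blue, so P[monochromatic] = 2·(1/2)^15 = 2^{1 − 15} = 1/16384.
By linearity: E[X] = C(58, 6) · 2^{1 − 15} = 40475358 · 1/16384 = 20237679/8192.
Numerically: E[X] ≈ 2470.420.

E[X] = C(58,6)·2^(1−C(6,2)) = 20237679/8192 ≈ 2470.420.


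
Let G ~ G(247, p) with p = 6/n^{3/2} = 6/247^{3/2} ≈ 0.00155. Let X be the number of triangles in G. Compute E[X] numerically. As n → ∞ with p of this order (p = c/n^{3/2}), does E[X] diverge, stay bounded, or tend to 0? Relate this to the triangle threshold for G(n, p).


Number of potential triangles: C(247, 3) = 2481115.
Each occurs with probability p³ ≈ (0.00155)³ ≈ 3.69247e-09.
By linearity: E[X] = C(247, 3)·p³ ≈ 2481115 · 3.69247e-09 ≈ 0.009.
Since α = 3/2 > 1, p = c/n^{3/2} = o(1/n) is below the triangle threshold p ~ 1/n. Asymptotically E[X] ~ (c³/6)·n^{3(1−α)} = (6³/6)·n^{-1.5} → 0, so by Markov's inequality G has no triangles w.h.p.

E[X] ≈ 0.009; in regime p = Θ(1/n^{3/2}) E[X] tends to 0 (below the triangle threshold p ~ 1/n).


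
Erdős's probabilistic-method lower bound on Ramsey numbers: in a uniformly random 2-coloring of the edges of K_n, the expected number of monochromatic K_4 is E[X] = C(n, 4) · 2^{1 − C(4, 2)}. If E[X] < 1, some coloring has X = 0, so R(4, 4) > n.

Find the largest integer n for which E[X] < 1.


We need C(n, 4) · 2^{1 − 6} < 1, i.e. C(n, 4) < 2^{6 − 1} = 32.
Check values of n near the boundary:
  n = 4: C(4, 4) = 1; 1 < 32? YES
  n = 5: C(5, 4) = 5; 5 < 32? YES
  n = 6: C(6, 4) = 15; 15 < 32? YES
  n = 7: C(7, 4) = 35; 35 < 32? NO
  n = 8: C(8, 4) = 70; 70 < 32? NO
  n = 9: C(9, 4) = 126; 126 < 32? NO
The largest n with C(n, 4) < 32 is n = 6 (where E[X] = 15/32 ≈ 0.4688). Hence R(4, 4) > 6, i.e. R(4, 4) ≥ 7.

Largest n = 6; hence R(4, 4) > 6.


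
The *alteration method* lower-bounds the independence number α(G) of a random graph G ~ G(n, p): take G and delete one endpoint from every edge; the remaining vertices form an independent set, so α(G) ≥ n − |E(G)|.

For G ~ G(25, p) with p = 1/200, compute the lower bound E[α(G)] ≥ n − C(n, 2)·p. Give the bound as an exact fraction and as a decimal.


E[|E(G)|] = C(25, 2)·p = 300 · (1/200) = 3/2.
E[α(G)] ≥ n − E[|E(G)|] = 25 − 3/2 = 47/2.
Numerically: ≈ 23.500000.
(This is only a lower bound; the true E[α(G)] may be larger.)

E[α(G)] ≥ 47/2 ≈ 23.500000.


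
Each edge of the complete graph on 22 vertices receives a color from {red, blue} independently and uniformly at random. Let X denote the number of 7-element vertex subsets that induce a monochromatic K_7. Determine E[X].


Let X = Σ_S X_S over the C(22, 7) = 170544 subsets S of size 7, where X_S = 1 if the K_7 on S is monochromatic.
For a fixed S, the K_7 on S has C(7, 2) = 21 edges. P[all 21 edges red] = (1/2)^21, and likewise for blue, so P[monochromatic] = 2·(1/2)^21 = 2^{1 − 21} = 1/1048576.
Summing: E[X] = C(22, 7) · 2^{1 − 21} = 170544 · 1/1048576 = 10659/65536.
Numerically: E[X] ≈ 0.16264.

E[X] = C(22,7)·2^(1−C(7,2)) = 10659/65536 ≈ 0.16264.


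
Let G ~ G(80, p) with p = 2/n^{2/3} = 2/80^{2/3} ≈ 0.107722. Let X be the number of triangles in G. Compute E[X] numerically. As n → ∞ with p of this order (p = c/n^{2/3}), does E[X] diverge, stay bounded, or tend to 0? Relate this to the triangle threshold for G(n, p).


Number of potential triangles: C(80, 3) = 82160.
Each occurs with probability p³ ≈ (0.107722)³ ≈ 1.25000000e-03.
By linearity: E[X] = C(80, 3)·p³ ≈ 82160 · 1.25000000e-03 ≈ 102.700000.
Since α = 2/3 < 1, p = c/n^{2/3} ≫ 1/n is above the triangle threshold p ~ 1/n. Asymptotically E[X] ~ (c³/6)·n^{3(1−α)} = (2³/6)·n^{1} → ∞; triangles are abundant w.h.p.

E[X] ≈ 102.700000; in regime p = Θ(1/n^{2/3}) E[X] diverges (above the triangle threshold p ~ 1/n).


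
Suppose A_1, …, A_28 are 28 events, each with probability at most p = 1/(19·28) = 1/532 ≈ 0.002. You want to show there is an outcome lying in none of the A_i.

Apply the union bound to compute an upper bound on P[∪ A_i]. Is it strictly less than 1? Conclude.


Union bound: P[∪_{i=1}^{28} A_i] ≤ Σ_i P[A_i] ≤ 28·p = 28·(1/532) = 1/19.
Numerically: 1/19 ≈ 0.053.
Is 1/19 < 1? YES.
Since P[∪ A_i] ≤ 1/19 < 1, the complement has P[∩ A_i^c] ≥ 1 − 1/19 = 18/19 > 0, so some outcome avoids every A_i.

28·p = 1/19 ≈ 0.053; existence CERTIFIED by the union bound.


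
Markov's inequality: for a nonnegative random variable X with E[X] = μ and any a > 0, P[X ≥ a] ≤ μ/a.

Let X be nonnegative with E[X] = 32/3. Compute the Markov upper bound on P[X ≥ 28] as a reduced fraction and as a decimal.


μ = E[X] = 32/3, a = 28.
Markov: P[X ≥ 28] ≤ μ/a = (32/3)/28 = 8/21.
Numerically: ≈ 0.38095.
(Since a = 28 > μ = 10.66667, the bound 8/21 is < 1 and informative.)

P[X ≥ 28] ≤ 8/21 ≈ 0.38095.


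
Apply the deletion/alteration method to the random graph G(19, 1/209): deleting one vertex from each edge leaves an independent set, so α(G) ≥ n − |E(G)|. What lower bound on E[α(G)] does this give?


E[|E(G)|] = C(19, 2)·p = 171 · (1/209) = 9/11.
E[α(G)] ≥ n − E[|E(G)|] = 19 − 9/11 = 200/11.
Numerically: ≈ 18.18182.
(This is only a lower bound; the true E[α(G)] may be larger.)

E[α(G)] ≥ 200/11 ≈ 18.18182.


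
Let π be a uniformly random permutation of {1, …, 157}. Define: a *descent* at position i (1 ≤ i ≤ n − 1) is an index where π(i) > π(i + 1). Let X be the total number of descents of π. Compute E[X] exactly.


Write X = Σ X_I over i = 1, …, 156, with X_I the indicator of one descent.
There are 156 indicators.
For each fixed i, the pair (π(i), π(i+1)) is a uniformly random ordered pair of distinct values from {1, …, 157}; by symmetry P[π(i) > π(i+1)] = 1/2.
By linearity: E[X] = 156 · (1/2) = (157 − 1) · (1/2) = 78 ≈ 78.0000.

E[X] = 78 = 78.0000.


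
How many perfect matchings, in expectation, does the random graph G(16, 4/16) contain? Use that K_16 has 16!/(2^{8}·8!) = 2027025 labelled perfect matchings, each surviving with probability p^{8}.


K_16 has 16!/(2^{8}·8!) = 2027025 labelled perfect matchings.
For each such perfect matching H, let X_H = 1 if all 8 edges of H are present in G. Then P[X_H = 1] = p^{8} = (1/4)^{8} = 1/65536.
By linearity: E[X] = Σ_H E[X_H] = 2027025 · p^{8} = 2027025 · 1/65536 = 2027025/65536.
Numerically: E[X] ≈ 30.93.

E[X] = 2027025 · (1/4)^{8} = 2027025/65536 ≈ 30.93.


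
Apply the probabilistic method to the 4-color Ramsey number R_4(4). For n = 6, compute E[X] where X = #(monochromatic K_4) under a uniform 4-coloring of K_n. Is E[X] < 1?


E[X] = C(6, 4) · 4^{1 − 6} = 15 · 4^{−5} = 15/1024.
As a reduced fraction: E[X] = 15/1024 ≈ 0.014648.
Is E[X] < 1? YES.
Since E[X] < 1, there exists a 4-coloring of K_{6} with no monochromatic K_4; hence R_4(4) > 6.

E[X] = 15/1024 ≈ 0.014648; E[X] < 1, so R_4(4) > 6.


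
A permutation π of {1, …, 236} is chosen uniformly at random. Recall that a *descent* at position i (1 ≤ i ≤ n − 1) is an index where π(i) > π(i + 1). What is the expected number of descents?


Write X = Σ X_I over i = 1, …, 235, with X_I the indicator of one descent.
There are 235 indicators.
For each fixed i, the pair (π(i), π(i+1)) is a uniformly random ordered pair of distinct values from {1, …, 236}; by symmetry P[π(i) > π(i+1)] = 1/2.
By linearity: E[X] = 235 · (1/2) = (236 − 1) · (1/2) = 235/2 ≈ 117.50000.

E[X] = 235/2 = 117.50000.


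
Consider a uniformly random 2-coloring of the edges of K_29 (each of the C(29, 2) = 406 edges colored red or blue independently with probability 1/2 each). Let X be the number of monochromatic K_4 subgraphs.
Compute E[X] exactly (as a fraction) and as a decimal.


Let X = Σ_S X_S over the C(29, 4) = 23751 subsets S of size 4, where X_S = 1 if the K_4 on S is monochromatic.
For a fixed S, the K_4 on S has C(4, 2) = 6 edges. P[all 6 edges red] = (1/2)^6, and likewise for blue, so P[monochromatic] = 2·(1/2)^6 = 2^{1 − 6} = 1/32.
Summing: E[X] = C(29, 4) · 2^{1 − 6} = 23751 · 1/32 = 23751/32.
Numerically: E[X] ≈ 742.21875.

E[X] = C(29,4)·2^(1−C(4,2)) = 23751/32 ≈ 742.21875.


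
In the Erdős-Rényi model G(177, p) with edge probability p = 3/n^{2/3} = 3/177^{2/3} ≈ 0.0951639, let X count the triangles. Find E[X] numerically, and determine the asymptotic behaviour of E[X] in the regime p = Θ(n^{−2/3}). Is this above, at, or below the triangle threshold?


Number of potential triangles: C(177, 3) = 908600.
Each occurs with probability p³ ≈ (0.0951639)³ ≈ 8.61821316e-04.
By linearity: E[X] = C(177, 3)·p³ ≈ 908600 · 8.61821316e-04 ≈ 783.050847.
Since α = 2/3 < 1, p = c/n^{2/3} ≫ 1/n is above the triangle threshold p ~ 1/n. Asymptotically E[X] ~ (c³/6)·n^{3(1−α)} = (3³/6)·n^{1} → ∞; triangles are abundant w.h.p.

E[X] ≈ 783.050847; in regime p = Θ(1/n^{2/3}) E[X] diverges (above the triangle threshold p ~ 1/n).


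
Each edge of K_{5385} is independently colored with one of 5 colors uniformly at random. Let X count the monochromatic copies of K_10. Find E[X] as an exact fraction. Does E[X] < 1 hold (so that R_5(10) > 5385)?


E[X] = C(5385, 10) · 5^{1 − 45} = 5603542957245638044321604098176 · 5^{−44} = 5603542957245638044321604098176/5684341886080801486968994140625.
As a reduced fraction: E[X] = 5603542957245638044321604098176/5684341886080801486968994140625 ≈ 0.98579.
Is E[X] < 1? YES.
Since E[X] < 1, there exists a 5-coloring of K_{5385} with no monochromatic K_10; hence R_5(10) > 5385.

E[X] = 5603542957245638044321604098176/5684341886080801486968994140625 ≈ 0.98579; E[X] < 1, so R_5(10) > 5385.


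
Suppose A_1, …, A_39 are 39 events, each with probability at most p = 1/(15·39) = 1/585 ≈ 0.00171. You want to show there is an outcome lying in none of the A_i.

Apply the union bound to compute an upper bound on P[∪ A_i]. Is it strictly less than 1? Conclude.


Union bound: P[∪_{i=1}^{39} A_i] ≤ Σ_i P[A_i] ≤ 39·p = 39·(1/585) = 1/15.
Numerically: 1/15 ≈ 0.06667.
Is 1/15 < 1? YES.
Since P[∪ A_i] ≤ 1/15 < 1, the complement has P[∩ A_i^c] ≥ 1 − 1/15 = 14/15 > 0, so some outcome avoids every A_i.

39·p = 1/15 ≈ 0.06667; existence CERTIFIED by the union bound.


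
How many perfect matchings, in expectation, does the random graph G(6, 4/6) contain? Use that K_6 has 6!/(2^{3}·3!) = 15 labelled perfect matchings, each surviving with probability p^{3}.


K_6 has 6!/(2^{3}·3!) = 15 labelled perfect matchings.
For each such perfect matching H, let X_H = 1 if all 3 edges of H are present in G. Then P[X_H = 1] = p^{3} = (2/3)^{3} = 8/27.
By linearity: E[X] = Σ_H E[X_H] = 15 · p^{3} = 15 · 8/27 = 40/9.
Numerically: E[X] ≈ 4.44444.

E[X] = 15 · (2/3)^{3} = 40/9 ≈ 4.44444.


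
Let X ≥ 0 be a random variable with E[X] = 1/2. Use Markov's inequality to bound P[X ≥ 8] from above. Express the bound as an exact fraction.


μ = E[X] = 1/2, a = 8.
Markov: P[X ≥ 8] ≤ μ/a = (1/2)/8 = 1/16.
Numerically: ≈ 0.0625.
(Since a = 8 > μ = 0.5000, the bound 1/16 is < 1 and informative.)

P[X ≥ 8] ≤ 1/16 ≈ 0.0625.


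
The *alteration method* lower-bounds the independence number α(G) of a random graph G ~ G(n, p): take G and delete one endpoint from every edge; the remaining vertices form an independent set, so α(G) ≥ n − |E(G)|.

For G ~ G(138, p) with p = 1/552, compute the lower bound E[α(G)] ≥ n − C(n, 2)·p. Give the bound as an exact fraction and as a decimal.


E[|E(G)|] = C(138, 2)·p = 9453 · (1/552) = 137/8.
E[α(G)] ≥ n − E[|E(G)|] = 138 − 137/8 = 967/8.
Numerically: ≈ 120.875.
(This is only a lower bound; the true E[α(G)] may be larger.)

E[α(G)] ≥ 967/8 ≈ 120.875.


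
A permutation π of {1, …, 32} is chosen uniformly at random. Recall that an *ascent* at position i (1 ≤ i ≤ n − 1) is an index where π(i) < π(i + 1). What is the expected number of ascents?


Write X = Σ X_I over i = 1, …, 31, with X_I the indicator of one ascent.
There are 31 indicators.
For each fixed i, the pair (π(i), π(i+1)) is a uniformly random ordered pair of distinct values from {1, …, 32}; by symmetry P[π(i) < π(i+1)] = 1/2.
By linearity: E[X] = 31 · (1/2) = (32 − 1) · (1/2) = 31/2 ≈ 15.500000.

E[X] = 31/2 = 15.500000.


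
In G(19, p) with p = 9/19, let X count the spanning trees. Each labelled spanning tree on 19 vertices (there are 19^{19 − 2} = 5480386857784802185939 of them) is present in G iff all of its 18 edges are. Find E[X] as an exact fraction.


K_19 has 19^{19 − 2} = 5480386857784802185939 labelled spanning trees.
For each such spanning tree H, let X_H = 1 if all 18 edges of H are present in G. Then P[X_H = 1] = p^{18} = (9/19)^{18} = 150094635296999121/104127350297911241532841.
Summing the indicators: E[X] = Σ_H E[X_H] = 5480386857784802185939 · p^{18} = 5480386857784802185939 · 150094635296999121/104127350297911241532841 = 150094635296999121/19.
Numerically: E[X] ≈ 7.9e+15.

E[X] = 5480386857784802185939 · (9/19)^{18} = 150094635296999121/19 ≈ 7.9e+15.


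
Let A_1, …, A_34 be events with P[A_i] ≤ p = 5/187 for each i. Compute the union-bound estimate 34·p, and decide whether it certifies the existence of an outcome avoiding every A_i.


Union bound: P[∪_{i=1}^{34} A_i] ≤ Σ_i P[A_i] ≤ 34·p = 34·(5/187) = 10/11.
Numerically: 10/11 ≈ 0.909091.
Is 10/11 < 1? YES.
Since P[∪ A_i] ≤ 10/11 < 1, the complement has P[∩ A_i^c] ≥ 1 − 10/11 = 1/11 > 0, so some outcome avoids every A_i.

34·p = 10/11 ≈ 0.909091; existence CERTIFIED by the union bound.


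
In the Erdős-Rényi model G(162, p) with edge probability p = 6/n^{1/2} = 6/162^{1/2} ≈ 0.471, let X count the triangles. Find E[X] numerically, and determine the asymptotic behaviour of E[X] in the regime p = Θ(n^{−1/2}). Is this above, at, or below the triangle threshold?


Number of potential triangles: C(162, 3) = 695520.
Each occurs with probability p³ ≈ (0.471)³ ≈ 1.04757e-01.
By linearity: E[X] = C(162, 3)·p³ ≈ 695520 · 1.04757e-01 ≈ 72860.283.
Since α = 1/2 < 1, p = c/n^{1/2} ≫ 1/n is above the triangle threshold p ~ 1/n. Asymptotically E[X] ~ (c³/6)·n^{3(1−α)} = (6³/6)·n^{1.5} → ∞; triangles are abundant w.h.p.

E[X] ≈ 72860.283; in regime p = Θ(1/n^{1/2}) E[X] diverges (above the triangle threshold p ~ 1/n).


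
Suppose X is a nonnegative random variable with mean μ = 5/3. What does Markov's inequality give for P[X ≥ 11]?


μ = E[X] = 5/3, a = 11.
Markov: P[X ≥ 11] ≤ μ/a = (5/3)/11 = 5/33.
Numerically: ≈ 0.15152.
(Since a = 11 > μ = 1.66667, the bound 5/33 is < 1 and informative.)

P[X ≥ 11] ≤ 5/33 ≈ 0.15152.


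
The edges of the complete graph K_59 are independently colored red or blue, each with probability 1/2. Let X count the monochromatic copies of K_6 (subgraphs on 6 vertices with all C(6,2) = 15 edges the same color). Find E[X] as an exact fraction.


Let X = Σ_S X_S over the C(59, 6) = 45057474 subsets S of size 6, where X_S = 1 if the K_6 on S is monochromatic.
For a fixed S, the K_6 on S has C(6, 2) = 15 edges. P[all 15 edges red] = (1/2)^15, and likewise for blue, so P[monochromatic] = 2·(1/2)^15 = 2^{1 − 15} = 1/16384.
By linearity of expectation: E[X] = C(59, 6) · 2^{1 − 15} = 45057474 · 1/16384 = 22528737/8192.
Numerically: E[X] ≈ 2750.090.

E[X] = C(59,6)·2^(1−C(6,2)) = 22528737/8192 ≈ 2750.090.


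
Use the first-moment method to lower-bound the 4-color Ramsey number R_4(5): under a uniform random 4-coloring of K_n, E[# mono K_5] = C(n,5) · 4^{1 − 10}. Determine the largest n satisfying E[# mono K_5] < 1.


We need C(n, 5) · 4^{1 − 10} < 1, i.e. C(n, 5) < 4^{10 − 1} = 262144.
Check values of n near the boundary:
  n = 32: C(32, 5) = 201376; 201376 < 262144? YES
  n = 33: C(33, 5) = 237336; 237336 < 262144? YES
  n = 34: C(34, 5) = 278256; 278256 < 262144? NO
  n = 35: C(35, 5) = 324632; 324632 < 262144? NO
  n = 36: C(36, 5) = 376992; 376992 < 262144? NO
The largest n with C(n, 5) < 262144 is n = 33 (where E[X] = 29667/32768 ≈ 0.905365). Hence R_4(5) > 33, i.e. R_4(5) ≥ 34.

Largest n = 33; hence R_4(5) > 33.


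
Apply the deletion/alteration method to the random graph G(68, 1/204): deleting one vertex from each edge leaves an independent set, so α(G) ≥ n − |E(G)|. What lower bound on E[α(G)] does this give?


E[|E(G)|] = C(68, 2)·p = 2278 · (1/204) = 67/6.
E[α(G)] ≥ n − E[|E(G)|] = 68 − 67/6 = 341/6.
Numerically: ≈ 56.833.
(This is only a lower bound; the true E[α(G)] may be larger.)

E[α(G)] ≥ 341/6 ≈ 56.833.


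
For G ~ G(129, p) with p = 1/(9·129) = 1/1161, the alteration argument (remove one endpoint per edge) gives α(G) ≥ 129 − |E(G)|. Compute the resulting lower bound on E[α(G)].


E[|E(G)|] = C(129, 2)·p = 8256 · (1/1161) = 64/9.
E[α(G)] ≥ n − E[|E(G)|] = 129 − 64/9 = 1097/9.
Numerically: ≈ 121.888889.
(This is only a lower bound; the true E[α(G)] may be larger.)

E[α(G)] ≥ 1097/9 ≈ 121.888889.


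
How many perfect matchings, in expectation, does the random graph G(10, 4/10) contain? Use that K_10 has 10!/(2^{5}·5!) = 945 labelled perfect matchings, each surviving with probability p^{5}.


K_10 has 10!/(2^{5}·5!) = 945 labelled perfect matchings.
For each such perfect matching H, let X_H = 1 if all 5 edges of H are present in G. Then P[X_H = 1] = p^{5} = (2/5)^{5} = 32/3125.
By linearity: E[X] = Σ_H E[X_H] = 945 · p^{5} = 945 · 32/3125 = 6048/625.
Numerically: E[X] ≈ 9.677.

E[X] = 945 · (2/5)^{5} = 6048/625 ≈ 9.677.


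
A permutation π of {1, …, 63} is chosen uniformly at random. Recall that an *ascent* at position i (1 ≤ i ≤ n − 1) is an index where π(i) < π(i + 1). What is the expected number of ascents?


Write X = Σ X_I over i = 1, …, 62, with X_I the indicator of one ascent.
There are 62 indicators.
For each fixed i, the pair (π(i), π(i+1)) is a uniformly random ordered pair of distinct values from {1, …, 63}; by symmetry P[π(i) < π(i+1)] = 1/2.
By linearity: E[X] = 62 · (1/2) = (63 − 1) · (1/2) = 31 ≈ 31.00000.

E[X] = 31 = 31.00000.


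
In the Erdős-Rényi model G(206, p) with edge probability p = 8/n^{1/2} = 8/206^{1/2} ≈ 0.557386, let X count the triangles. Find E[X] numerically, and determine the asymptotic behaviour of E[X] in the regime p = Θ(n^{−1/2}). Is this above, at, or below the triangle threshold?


Number of potential triangles: C(206, 3) = 1435820.
Each occurs with probability p³ ≈ (0.557386)³ ≈ 1.73168594e-01.
By linearity: E[X] = C(206, 3)·p³ ≈ 1435820 · 1.73168594e-01 ≈ 248638.930412.
Since α = 1/2 < 1, p = c/n^{1/2} ≫ 1/n is above the triangle threshold p ~ 1/n. Asymptotically E[X] ~ (c³/6)·n^{3(1−α)} = (8³/6)·n^{1.5} → ∞; triangles are abundant w.h.p.

E[X] ≈ 248638.930412; in regime p = Θ(1/n^{1/2}) E[X] diverges (above the triangle threshold p ~ 1/n).


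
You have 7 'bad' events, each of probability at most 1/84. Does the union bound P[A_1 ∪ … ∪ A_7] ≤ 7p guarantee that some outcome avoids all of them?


Union bound: P[∪_{i=1}^{7} A_i] ≤ Σ_i P[A_i] ≤ 7·p = 7·(1/84) = 1/12.
Numerically: 1/12 ≈ 0.08333.
Is 1/12 < 1? YES.
Since P[∪ A_i] ≤ 1/12 < 1, the complement has P[∩ A_i^c] ≥ 1 − 1/12 = 11/12 > 0, so some outcome avoids every A_i.

7·p = 1/12 ≈ 0.08333; existence CERTIFIED by the union bound.


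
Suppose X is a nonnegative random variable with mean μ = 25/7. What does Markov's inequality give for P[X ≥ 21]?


μ = E[X] = 25/7, a = 21.
Markov: P[X ≥ 21] ≤ μ/a = (25/7)/21 = 25/147.
Numerically: ≈ 0.1701.
(Since a = 21 > μ = 3.5714, the bound 25/147 is < 1 and informative.)

P[X ≥ 21] ≤ 25/147 ≈ 0.1701.


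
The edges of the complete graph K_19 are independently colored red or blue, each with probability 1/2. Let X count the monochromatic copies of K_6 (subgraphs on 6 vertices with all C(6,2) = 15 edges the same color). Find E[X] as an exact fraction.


Let X = Σ_S X_S over the C(19, 6) = 27132 subsets S of size 6, where X_S = 1 if the K_6 on S is monochromatic.
For a fixed S, the K_6 on S has C(6, 2) = 15 edges. P[all 15 edges red] = (1/2)^15, and likewise for blue, so P[monochromatic] = 2·(1/2)^15 = 2^{1 − 15} = 1/16384.
By linearity: E[X] = C(19, 6) · 2^{1 − 15} = 27132 · 1/16384 = 6783/4096.
Numerically: E[X] ≈ 1.65601.

E[X] = C(19,6)·2^(1−C(6,2)) = 6783/4096 ≈ 1.65601.


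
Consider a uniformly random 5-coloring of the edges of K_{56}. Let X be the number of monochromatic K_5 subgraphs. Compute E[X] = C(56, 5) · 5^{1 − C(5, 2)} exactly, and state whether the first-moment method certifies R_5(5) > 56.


E[X] = C(56, 5) · 5^{1 − 10} = 3819816 · 5^{−9} = 3819816/1953125.
As a reduced fraction: E[X] = 3819816/1953125 ≈ 1.956.
Is E[X] < 1? NO.
Since E[X] ≥ 1, the first-moment bound is inconclusive at n = 56; it does NOT by itself certify R_5(5) > 56.

E[X] = 3819816/1953125 ≈ 1.956; E[X] ≥ 1; first-moment method inconclusive here.


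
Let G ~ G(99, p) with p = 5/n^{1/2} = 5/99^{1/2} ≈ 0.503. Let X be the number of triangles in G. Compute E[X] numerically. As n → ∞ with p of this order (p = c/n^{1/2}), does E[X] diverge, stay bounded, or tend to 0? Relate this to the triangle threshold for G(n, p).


Number of potential triangles: C(99, 3) = 156849.
Each occurs with probability p³ ≈ (0.503)³ ≈ 1.26899e-01.
By linearity: E[X] = C(99, 3)·p³ ≈ 156849 · 1.26899e-01 ≈ 19903.936.
Since α = 1/2 < 1, p = c/n^{1/2} ≫ 1/n is above the triangle threshold p ~ 1/n. Asymptotically E[X] ~ (c³/6)·n^{3(1−α)} = (5³/6)·n^{1.5} → ∞; triangles are abundant w.h.p.

E[X] ≈ 19903.936; in regime p = Θ(1/n^{1/2}) E[X] diverges (above the triangle threshold p ~ 1/n).


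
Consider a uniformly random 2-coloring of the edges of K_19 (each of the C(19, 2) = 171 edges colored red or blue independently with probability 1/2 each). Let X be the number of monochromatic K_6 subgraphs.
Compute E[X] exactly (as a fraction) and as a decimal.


Let X = Σ_S X_S over the C(19, 6) = 27132 subsets S of size 6, where X_S = 1 if the K_6 on S is monochromatic.
For a fixed S, the K_6 on S has C(6, 2) = 15 edges. P[all 15 edges red] = (1/2)^15, and likewise for blue, so P[monochromatic] = 2·(1/2)^15 = 2^{1 − 15} = 1/16384.
By linearity of expectation: E[X] = C(19, 6) · 2^{1 − 15} = 27132 · 1/16384 = 6783/4096.
Numerically: E[X] ≈ 1.6560.

E[X] = C(19,6)·2^(1−C(6,2)) = 6783/4096 ≈ 1.6560.


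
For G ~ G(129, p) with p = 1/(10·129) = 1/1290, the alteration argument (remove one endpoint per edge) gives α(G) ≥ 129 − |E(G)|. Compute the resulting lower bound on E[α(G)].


E[|E(G)|] = C(129, 2)·p = 8256 · (1/1290) = 32/5.
E[α(G)] ≥ n − E[|E(G)|] = 129 − 32/5 = 613/5.
Numerically: ≈ 122.600.
(This is only a lower bound; the true E[α(G)] may be larger.)

E[α(G)] ≥ 613/5 ≈ 122.600.


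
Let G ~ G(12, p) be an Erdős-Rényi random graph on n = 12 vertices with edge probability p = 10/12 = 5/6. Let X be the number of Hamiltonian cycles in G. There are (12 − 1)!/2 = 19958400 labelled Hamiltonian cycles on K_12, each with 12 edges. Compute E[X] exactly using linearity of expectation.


K_12 has (12 − 1)!/2 = 19958400 labelled Hamiltonian cycles.
For each such Hamiltonian cycle H, let X_H = 1 if all 12 edges of H are present in G. Then P[X_H = 1] = p^{12} = (5/6)^{12} = 244140625/2176782336.
Summing the indicators: E[X] = Σ_H E[X_H] = 19958400 · p^{12} = 19958400 · 244140625/2176782336 = 469970703125/209952.
Numerically: E[X] ≈ 2.23847e+06.

E[X] = 19958400 · (5/6)^{12} = 469970703125/209952 ≈ 2.23847e+06.


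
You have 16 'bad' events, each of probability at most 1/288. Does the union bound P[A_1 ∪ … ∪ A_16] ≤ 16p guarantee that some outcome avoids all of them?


Union bound: P[∪_{i=1}^{16} A_i] ≤ Σ_i P[A_i] ≤ 16·p = 16·(1/288) = 1/18.
Numerically: 1/18 ≈ 0.055556.
Is 1/18 < 1? YES.
Since P[∪ A_i] ≤ 1/18 < 1, the complement has P[∩ A_i^c] ≥ 1 − 1/18 = 17/18 > 0, so some outcome avoids every A_i.

16·p = 1/18 ≈ 0.055556; existence CERTIFIED by the union bound.


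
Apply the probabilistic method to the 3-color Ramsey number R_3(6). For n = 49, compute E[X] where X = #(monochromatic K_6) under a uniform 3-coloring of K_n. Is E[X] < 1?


E[X] = C(49, 6) · 3^{1 − 15} = 13983816 · 3^{−14} = 13983816/4782969.
As a reduced fraction: E[X] = 4661272/1594323 ≈ 2.9236685.
Is E[X] < 1? NO.
Since E[X] ≥ 1, the first-moment bound is inconclusive at n = 49; it does NOT by itself certify R_3(6) > 49.

E[X] = 4661272/1594323 ≈ 2.9236685; E[X] ≥ 1; first-moment method inconclusive here.


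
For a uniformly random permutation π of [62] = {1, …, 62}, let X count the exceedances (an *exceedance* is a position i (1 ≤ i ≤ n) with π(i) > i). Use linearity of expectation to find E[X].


Write X = Σ_{i=1}^{62} X_i, where X_i = 1_{π(i) > i}.
For each fixed i, π(i) is uniform over {1, …, 62} (marginal of a uniform permutation), so P[π(i) > i] = (n − i)/n. Summing: Σ_{i=1}^{62} (n − i)/n = (0 + 1 + … + 61)/62 = 62(62 − 1)/(2·62) = (62 − 1)/2.
Hence E[X] = Σ_{i=1}^{62} (62 − i)/62 = 61/2 ≈ 30.500000.

E[X] = 61/2 = 30.500000.


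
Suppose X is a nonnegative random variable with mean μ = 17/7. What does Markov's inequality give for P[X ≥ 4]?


μ = E[X] = 17/7, a = 4.
Markov: P[X ≥ 4] ≤ μ/a = (17/7)/4 = 17/28.
Numerically: ≈ 0.607.
(Since a = 4 > μ = 2.429, the bound 17/28 is < 1 and informative.)

P[X ≥ 4] ≤ 17/28 ≈ 0.607.


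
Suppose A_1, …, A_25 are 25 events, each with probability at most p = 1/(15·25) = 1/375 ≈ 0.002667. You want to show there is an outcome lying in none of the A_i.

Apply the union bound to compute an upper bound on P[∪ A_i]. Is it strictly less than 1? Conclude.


Union bound: P[∪_{i=1}^{25} A_i] ≤ Σ_i P[A_i] ≤ 25·p = 25·(1/375) = 1/15.
Numerically: 1/15 ≈ 0.066667.
Is 1/15 < 1? YES.
Since P[∪ A_i] ≤ 1/15 < 1, the complement has P[∩ A_i^c] ≥ 1 − 1/15 = 14/15 > 0, so some outcome avoids every A_i.

25·p = 1/15 ≈ 0.066667; existence CERTIFIED by the union bound.


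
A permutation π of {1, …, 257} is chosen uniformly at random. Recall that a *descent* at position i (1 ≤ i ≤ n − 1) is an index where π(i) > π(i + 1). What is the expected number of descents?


Write X = Σ X_I over i = 1, …, 256, with X_I the indicator of one descent.
There are 256 indicators.
For each fixed i, the pair (π(i), π(i+1)) is a uniformly random ordered pair of distinct values from {1, …, 257}; by symmetry P[π(i) > π(i+1)] = 1/2.
By linearity: E[X] = 256 · (1/2) = (257 − 1) · (1/2) = 128 ≈ 128.00000.

E[X] = 128 = 128.00000.


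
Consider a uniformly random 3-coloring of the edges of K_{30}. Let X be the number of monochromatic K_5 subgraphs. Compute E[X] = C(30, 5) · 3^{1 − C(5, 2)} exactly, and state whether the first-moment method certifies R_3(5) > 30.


E[X] = C(30, 5) · 3^{1 − 10} = 142506 · 3^{−9} = 142506/19683.
As a reduced fraction: E[X] = 5278/729 ≈ 7.240.
Is E[X] < 1? NO.
Since E[X] ≥ 1, the first-moment bound is inconclusive at n = 30; it does NOT by itself certify R_3(5) > 30.

E[X] = 5278/729 ≈ 7.240; E[X] ≥ 1; first-moment method inconclusive here.


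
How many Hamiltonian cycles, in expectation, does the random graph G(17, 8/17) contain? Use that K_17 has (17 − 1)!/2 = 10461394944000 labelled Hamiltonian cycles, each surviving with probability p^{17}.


K_17 has (17 − 1)!/2 = 10461394944000 labelled Hamiltonian cycles.
For each such Hamiltonian cycle H, let X_H = 1 if all 17 edges of H are present in G. Then P[X_H = 1] = p^{17} = (8/17)^{17} = 2251799813685248/827240261886336764177.
Summing the indicators: E[X] = Σ_H E[X_H] = 10461394944000 · p^{17} = 10461394944000 · 2251799813685248/827240261886336764177 = 23556967185786995434586112000/827240261886336764177.
Numerically: E[X] ≈ 2.8477e+07.

E[X] = 10461394944000 · (8/17)^{17} = 23556967185786995434586112000/827240261886336764177 ≈ 2.8477e+07.


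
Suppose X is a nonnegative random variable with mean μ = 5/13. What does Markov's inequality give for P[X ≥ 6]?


μ = E[X] = 5/13, a = 6.
Markov: P[X ≥ 6] ≤ μ/a = (5/13)/6 = 5/78.
Numerically: ≈ 0.06410.
(Since a = 6 > μ = 0.38462, the bound 5/78 is < 1 and informative.)

P[X ≥ 6] ≤ 5/78 ≈ 0.06410.


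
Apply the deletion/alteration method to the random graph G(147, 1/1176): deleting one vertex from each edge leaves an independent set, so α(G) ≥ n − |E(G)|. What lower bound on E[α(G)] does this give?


E[|E(G)|] = C(147, 2)·p = 10731 · (1/1176) = 73/8.
E[α(G)] ≥ n − E[|E(G)|] = 147 − 73/8 = 1103/8.
Numerically: ≈ 137.875.
(This is only a lower bound; the true E[α(G)] may be larger.)

E[α(G)] ≥ 1103/8 ≈ 137.875.


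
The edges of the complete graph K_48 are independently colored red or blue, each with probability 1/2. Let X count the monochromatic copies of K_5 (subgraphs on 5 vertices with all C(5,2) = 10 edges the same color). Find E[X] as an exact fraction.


Let X = Σ_S X_S over the C(48, 5) = 1712304 subsets S of size 5, where X_S = 1 if the K_5 on S is monochromatic.
For a fixed S, the K_5 on S has C(5, 2) = 10 edges. P[all 10 edges red] = (1/2)^10, and likewise for blue, so P[monochromatic] = 2·(1/2)^10 = 2^{1 − 10} = 1/512.
Summing: E[X] = C(48, 5) · 2^{1 − 10} = 1712304 · 1/512 = 107019/32.
Numerically: E[X] ≈ 3344.34375.

E[X] = C(48,5)·2^(1−C(5,2)) = 107019/32 ≈ 3344.34375.


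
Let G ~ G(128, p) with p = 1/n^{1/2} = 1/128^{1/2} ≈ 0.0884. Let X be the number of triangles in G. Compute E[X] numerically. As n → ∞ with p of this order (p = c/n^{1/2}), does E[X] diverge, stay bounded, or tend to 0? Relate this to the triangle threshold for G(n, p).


Number of potential triangles: C(128, 3) = 341376.
Each occurs with probability p³ ≈ (0.0884)³ ≈ 6.90534e-04.
By linearity: E[X] = C(128, 3)·p³ ≈ 341376 · 6.90534e-04 ≈ 235.732.
Since α = 1/2 < 1, p = c/n^{1/2} ≫ 1/n is above the triangle threshold p ~ 1/n. Asymptotically E[X] ~ (c³/6)·n^{3(1−α)} = (1³/6)·n^{1.5} → ∞; triangles are abundant w.h.p.

E[X] ≈ 235.732; in regime p = Θ(1/n^{1/2}) E[X] diverges (above the triangle threshold p ~ 1/n).


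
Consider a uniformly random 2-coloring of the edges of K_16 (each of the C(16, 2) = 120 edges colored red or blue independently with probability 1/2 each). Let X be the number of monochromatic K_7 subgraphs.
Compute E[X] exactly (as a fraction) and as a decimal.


Let X = Σ_S X_S over the C(16, 7) = 11440 subsets S of size 7, where X_S = 1 if the K_7 on S is monochromatic.
For a fixed S, the K_7 on S has C(7, 2) = 21 edges. P[all 21 edges red] = (1/2)^21, and likewise for blue, so P[monochromatic] = 2·(1/2)^21 = 2^{1 − 21} = 1/1048576.
By linearity of expectation: E[X] = C(16, 7) · 2^{1 − 21} = 11440 · 1/1048576 = 715/65536.
Numerically: E[X] ≈ 0.01091.

E[X] = C(16,7)·2^(1−C(7,2)) = 715/65536 ≈ 0.01091.


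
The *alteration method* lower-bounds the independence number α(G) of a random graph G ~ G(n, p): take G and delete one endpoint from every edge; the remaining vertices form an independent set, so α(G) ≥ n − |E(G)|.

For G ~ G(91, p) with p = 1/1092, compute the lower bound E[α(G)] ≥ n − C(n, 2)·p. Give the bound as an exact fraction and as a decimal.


E[|E(G)|] = C(91, 2)·p = 4095 · (1/1092) = 15/4.
E[α(G)] ≥ n − E[|E(G)|] = 91 − 15/4 = 349/4.
Numerically: ≈ 87.2500.
(This is only a lower bound; the true E[α(G)] may be larger.)

E[α(G)] ≥ 349/4 ≈ 87.2500.


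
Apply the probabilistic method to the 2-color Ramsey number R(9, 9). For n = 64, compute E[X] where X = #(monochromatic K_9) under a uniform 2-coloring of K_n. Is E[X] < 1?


E[X] = C(64, 9) · 2^{1 − 36} = 27540584512 · 2^{−35} = 27540584512/34359738368.
As a reduced fraction: E[X] = 430321633/536870912 ≈ 0.802.
Is E[X] < 1? YES.
Since E[X] < 1, there exists a 2-coloring of K_{64} with no monochromatic K_9; hence R(9, 9) > 64.

E[X] = 430321633/536870912 ≈ 0.802; E[X] < 1, so R(9, 9) > 64.


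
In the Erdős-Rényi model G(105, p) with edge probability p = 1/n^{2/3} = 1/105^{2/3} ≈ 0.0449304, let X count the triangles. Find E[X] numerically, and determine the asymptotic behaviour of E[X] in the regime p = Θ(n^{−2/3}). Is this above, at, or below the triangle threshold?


Number of potential triangles: C(105, 3) = 187460.
Each occurs with probability p³ ≈ (0.0449304)³ ≈ 9.07029478e-05.
By linearity: E[X] = C(105, 3)·p³ ≈ 187460 · 9.07029478e-05 ≈ 17.003175.
Since α = 2/3 < 1, p = c/n^{2/3} ≫ 1/n is above the triangle threshold p ~ 1/n. Asymptotically E[X] ~ (c³/6)·n^{3(1−α)} = (1³/6)·n^{1} → ∞; triangles are abundant w.h.p.

E[X] ≈ 17.003175; in regime p = Θ(1/n^{2/3}) E[X] diverges (above the triangle threshold p ~ 1/n).


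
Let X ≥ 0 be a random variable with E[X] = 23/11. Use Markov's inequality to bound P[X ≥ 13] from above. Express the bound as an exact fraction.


μ = E[X] = 23/11, a = 13.
Markov: P[X ≥ 13] ≤ μ/a = (23/11)/13 = 23/143.
Numerically: ≈ 0.160839.
(Since a = 13 > μ = 2.090909, the bound 23/143 is < 1 and informative.)

P[X ≥ 13] ≤ 23/143 ≈ 0.160839.
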